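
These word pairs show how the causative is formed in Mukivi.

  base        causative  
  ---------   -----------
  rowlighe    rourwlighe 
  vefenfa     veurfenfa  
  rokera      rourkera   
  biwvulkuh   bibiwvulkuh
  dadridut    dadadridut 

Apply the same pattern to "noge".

rowlighe and biwvulkuh both have 3 vowels yet inflect differently (rourwlighe, bibiwvulkuh), so the number of vowels is not what conditions the rule; whether the stem ends in a vowel or a consonant is.
"noge" ends in a vowel. The stems ending in a vowel (rowlighe → rourwlighe, vefenfa → veurfenfa, rokera → rourkera) insert -ur- after the first vowel.
The other pattern: stems ending in a consonant repeat the first consonant+vowel as a prefix.
So noge → nourge.

nourge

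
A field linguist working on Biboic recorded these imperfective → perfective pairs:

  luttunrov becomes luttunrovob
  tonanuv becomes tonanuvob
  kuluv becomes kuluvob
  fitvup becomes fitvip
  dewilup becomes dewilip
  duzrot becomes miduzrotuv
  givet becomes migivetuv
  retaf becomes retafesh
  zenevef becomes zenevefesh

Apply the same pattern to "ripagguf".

ripaggufesh

tonanuv and fitvup both have last vowel 'u' yet inflect differently (tonanuvob, fitvip), so the last vowel is not what conditions the rule; the final letter is.
"ripagguf" ends in -f. The stems ending in -f (retaf → retafesh, zenevef → zenevefesh) add -esh.
The other patterns: stems ending in -v add -ob; stems ending in -p change the last vowel to 'i'; stems ending in -t add mi- … -uv around the stem.
So ripagguf → ripaggufesh.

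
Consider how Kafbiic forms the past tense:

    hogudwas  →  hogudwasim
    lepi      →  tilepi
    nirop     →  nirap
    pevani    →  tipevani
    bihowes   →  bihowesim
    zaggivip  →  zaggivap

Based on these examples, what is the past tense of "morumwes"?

zaggivip and lepi both have last vowel 'i' yet inflect differently (zaggivap, tilepi), so the last vowel is not what conditions the rule; the final letter is.
"morumwes" ends in -s. The stems ending in -s (bihowes → bihowesim, hogudwas → hogudwasim) add -im.
The other patterns: stems ending in -p change the last vowel to 'a'; stems ending in -i add the prefix ti-.
So morumwes → morumwesim.

morumwesim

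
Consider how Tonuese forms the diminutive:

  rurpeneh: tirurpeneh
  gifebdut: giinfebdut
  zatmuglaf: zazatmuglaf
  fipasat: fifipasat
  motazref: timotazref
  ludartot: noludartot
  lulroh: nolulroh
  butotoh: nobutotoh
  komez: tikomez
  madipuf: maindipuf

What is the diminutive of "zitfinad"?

fipasat and gifebdut both end in -t yet inflect differently (fifipasat, giinfebdut), so the final letter is not what conditions the rule; the last vowel is.
"zitfinad" has last vowel 'a'. The stems whose last vowel is 'a' (fipasat → fifipasat, zatmuglaf → zazatmuglaf) repeat the first consonant+vowel as a prefix.
The other patterns: stems whose last vowel is 'u' insert -in- after the first vowel; stems whose last vowel is 'o' add the prefix no-; stems whose last vowel is 'e' add the prefix ti-.
So zitfinad → zizitfinad.

zizitfinad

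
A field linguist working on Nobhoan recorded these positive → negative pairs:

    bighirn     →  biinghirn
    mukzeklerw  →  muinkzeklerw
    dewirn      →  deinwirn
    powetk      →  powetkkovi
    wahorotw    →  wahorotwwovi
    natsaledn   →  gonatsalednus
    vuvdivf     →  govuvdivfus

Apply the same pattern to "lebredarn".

mukzeklerw and wahorotw both end in -w yet inflect differently (muinkzeklerw, wahorotwwovi), so the final letter is not what conditions the rule; the second-to-last letter is.
"lebredarn" has second-to-last letter 'r'. The stems whose second-to-last letter is 'r' (bighirn → biinghirn, mukzeklerw → muinkzeklerw, dewirn → deinwirn) insert -in- after the first vowel.
The other patterns: stems whose second-to-last letter is 't' double the final consonant and add -ovi; stems whose second-to-last letter is 'd' or 'v' add go- … -us around the stem.
So lebredarn → leinbredarn.

leinbredarn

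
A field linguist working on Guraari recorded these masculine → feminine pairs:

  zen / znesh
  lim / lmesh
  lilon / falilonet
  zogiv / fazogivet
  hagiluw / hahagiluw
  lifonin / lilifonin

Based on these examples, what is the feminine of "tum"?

tmesh

zen and lilon both end in -n yet inflect differently (znesh, falilonet), so the final letter is not what conditions the rule; the number of vowels is.
"tum" has 1 vowel. The stems with 1 vowel (zen → znesh, lim → lmesh) delete the last vowel and add -esh.
The other patterns: stems with 2 vowels add fa- … -et around the stem; stems with 3 vowels repeat the first consonant+vowel as a prefix.
So tum → tmesh.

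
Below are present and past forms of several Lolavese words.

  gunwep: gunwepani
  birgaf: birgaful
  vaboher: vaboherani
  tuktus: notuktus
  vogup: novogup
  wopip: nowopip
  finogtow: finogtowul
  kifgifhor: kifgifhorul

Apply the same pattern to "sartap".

"sartap" has last vowel 'a'. The one such stem in the data (birgaf → birgaful) adds -ul, so the same rule applies.
The other patterns: stems whose last vowel is 'e' add -ani; stems whose last vowel is 'i' or 'u' add the prefix no-.
So sartap → sartapul.

sartapul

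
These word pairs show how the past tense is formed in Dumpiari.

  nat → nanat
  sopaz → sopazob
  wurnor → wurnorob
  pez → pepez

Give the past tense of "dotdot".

dotdotob

"dotdot" has 2 vowels. The stems with 2 vowels (sopaz → sopazob, wurnor → wurnorob) add -ob.
So dotdot → dotdotob.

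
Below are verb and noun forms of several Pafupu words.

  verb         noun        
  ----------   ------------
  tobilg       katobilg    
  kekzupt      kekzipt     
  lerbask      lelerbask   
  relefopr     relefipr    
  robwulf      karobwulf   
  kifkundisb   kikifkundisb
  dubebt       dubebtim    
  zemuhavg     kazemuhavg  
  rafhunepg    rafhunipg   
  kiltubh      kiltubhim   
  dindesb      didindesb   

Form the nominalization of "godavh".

kagodavh

"godavh" has second-to-last letter 'v'. The one such stem in the data (zemuhavg → kazemuhavg) adds the prefix ka-, so the same rule applies.
The other patterns: stems whose second-to-last letter is 'p' change the last vowel to 'i'; stems whose second-to-last letter is 's' repeat the first consonant+vowel as a prefix; stems whose second-to-last letter is 'b' add -im.
So godavh → kagodavh.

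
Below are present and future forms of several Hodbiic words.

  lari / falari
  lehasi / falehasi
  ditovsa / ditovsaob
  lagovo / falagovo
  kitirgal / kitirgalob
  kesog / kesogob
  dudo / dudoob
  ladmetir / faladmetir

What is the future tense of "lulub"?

falulub

lagovo and dudo both end in -o yet inflect differently (falagovo, dudoob), so the final letter is not what conditions the rule; the first letter is.
"lulub" begins with l-. The stems beginning with l- (ladmetir → faladmetir, lari → falari, lagovo → falagovo) add the prefix fa-.
The other pattern: stems beginning with d- or k- add -ob.
So lulub → falulub.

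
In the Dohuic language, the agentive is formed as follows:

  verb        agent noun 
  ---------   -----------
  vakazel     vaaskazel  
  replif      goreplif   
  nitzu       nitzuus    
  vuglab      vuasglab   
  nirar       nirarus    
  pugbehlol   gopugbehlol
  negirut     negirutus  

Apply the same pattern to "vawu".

vakazel and pugbehlol both end in -l yet inflect differently (vaaskazel, gopugbehlol), so the final letter is not what conditions the rule; the first letter is.
"vawu" begins with v-. The stems beginning with v- (vuglab → vuasglab, vakazel → vaaskazel) insert -as- after the first vowel.
The other patterns: stems beginning with n- add -us; stems beginning with p- or r- add the prefix go-.
So vawu → vaaswu.

vaaswu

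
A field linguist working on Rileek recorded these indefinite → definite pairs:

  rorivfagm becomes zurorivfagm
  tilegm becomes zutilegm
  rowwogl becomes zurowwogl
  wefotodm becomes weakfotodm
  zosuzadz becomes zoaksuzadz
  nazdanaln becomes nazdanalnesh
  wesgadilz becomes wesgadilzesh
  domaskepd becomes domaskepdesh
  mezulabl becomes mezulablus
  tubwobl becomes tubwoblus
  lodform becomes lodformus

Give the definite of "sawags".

zusawags

rorivfagm and wefotodm both end in -m yet inflect differently (zurorivfagm, weakfotodm), so the final letter is not what conditions the rule; the second-to-last letter is.
"sawags" has second-to-last letter 'g'. The stems whose second-to-last letter is 'g' (rorivfagm → zurorivfagm, tilegm → zutilegm, rowwogl → zurowwogl) add the prefix zu-.
So sawags → zusawags.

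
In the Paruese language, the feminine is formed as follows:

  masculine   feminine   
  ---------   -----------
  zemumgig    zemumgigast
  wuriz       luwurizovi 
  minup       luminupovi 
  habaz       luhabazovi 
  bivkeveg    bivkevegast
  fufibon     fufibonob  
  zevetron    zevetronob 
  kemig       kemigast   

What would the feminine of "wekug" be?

wekugast

"wekug" ends in -g. The stems ending in -g (bivkeveg → bivkevegast, zemumgig → zemumgigast, kemig → kemigast) add -ast.
So wekug → wekugast.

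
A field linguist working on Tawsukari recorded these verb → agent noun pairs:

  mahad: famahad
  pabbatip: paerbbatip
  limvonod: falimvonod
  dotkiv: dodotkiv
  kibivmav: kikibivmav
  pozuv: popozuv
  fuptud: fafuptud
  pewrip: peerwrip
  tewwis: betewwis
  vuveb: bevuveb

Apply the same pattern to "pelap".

dotkiv and pabbatip both have last vowel 'i' yet inflect differently (dodotkiv, paerbbatip), so the last vowel is not what conditions the rule; the final letter is.
"pelap" ends in -p. The stems ending in -p (pabbatip → paerbbatip, pewrip → peerwrip) insert -er- after the first vowel.
The other patterns: stems ending in -v repeat the first consonant+vowel as a prefix; stems ending in -d add the prefix fa-; stems ending in -b or -s add the prefix be-.
So pelap → peerlap.

peerlap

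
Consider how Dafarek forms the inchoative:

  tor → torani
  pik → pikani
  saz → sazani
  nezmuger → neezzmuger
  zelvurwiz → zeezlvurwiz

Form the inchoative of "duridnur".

duezridnur

zelvurwiz and saz both end in -z yet inflect differently (zeezlvurwiz, sazani), so the final letter is not what conditions the rule; the number of vowels is.
"duridnur" has 3 vowels. The stems with 3 vowels (nezmuger → neezzmuger, zelvurwiz → zeezlvurwiz) insert -ez- after the first vowel.
The other pattern: stems with 1 vowel add -ani.
So duridnur → duezridnur.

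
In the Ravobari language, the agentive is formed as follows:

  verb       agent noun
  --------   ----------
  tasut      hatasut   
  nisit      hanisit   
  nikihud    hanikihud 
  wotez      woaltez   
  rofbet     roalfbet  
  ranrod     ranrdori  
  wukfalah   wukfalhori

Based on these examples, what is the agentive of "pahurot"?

"pahurot" has last vowel 'o'. The one such stem in the data (ranrod → ranrdori) deletes the last vowel and adds -ori (as does wukfalah), so the same rule applies.
So pahurot → pahurtori.

pahurtori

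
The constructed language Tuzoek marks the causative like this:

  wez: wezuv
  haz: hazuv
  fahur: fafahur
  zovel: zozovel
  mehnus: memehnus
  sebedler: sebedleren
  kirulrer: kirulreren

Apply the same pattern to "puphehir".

puphehiren

fahur and sebedler both end in -r yet inflect differently (fafahur, sebedleren), so the final letter is not what conditions the rule; the number of vowels is.
"puphehir" has 3 vowels. The stems with 3 vowels (sebedler → sebedleren, kirulrer → kirulreren) add -en.
The other patterns: stems with 1 vowel add -uv; stems with 2 vowels repeat the first consonant+vowel as a prefix.
So puphehir → puphehiren.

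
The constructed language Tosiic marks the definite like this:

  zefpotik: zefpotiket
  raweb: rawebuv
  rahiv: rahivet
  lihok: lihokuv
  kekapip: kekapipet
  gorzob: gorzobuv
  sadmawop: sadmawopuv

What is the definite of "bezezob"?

kekapip and sadmawop both end in -p yet inflect differently (kekapipet, sadmawopuv), so the final letter is not what conditions the rule; the last vowel is.
"bezezob" has last vowel 'o'. The stems whose last vowel is 'o' (sadmawop → sadmawopuv, gorzob → gorzobuv, lihok → lihokuv) add -uv.
So bezezob → bezezobuv.

bezezobuv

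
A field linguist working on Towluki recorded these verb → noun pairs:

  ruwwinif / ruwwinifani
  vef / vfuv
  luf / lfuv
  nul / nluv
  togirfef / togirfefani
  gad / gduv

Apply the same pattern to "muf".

mfuv

"muf" has 1 vowel. The stems with 1 vowel (vef → vfuv, luf → lfuv, gad → gduv) delete the last vowel and add -uv.
So muf → mfuv.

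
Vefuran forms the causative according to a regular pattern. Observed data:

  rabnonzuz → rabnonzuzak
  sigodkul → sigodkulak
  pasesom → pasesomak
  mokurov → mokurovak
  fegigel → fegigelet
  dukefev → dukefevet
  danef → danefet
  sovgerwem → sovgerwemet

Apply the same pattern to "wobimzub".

sigodkul and fegigel both end in -l yet inflect differently (sigodkulak, fegigelet), so the final letter is not what conditions the rule; the last vowel is.
"wobimzub" has last vowel 'u'. The stems whose last vowel is 'u' (rabnonzuz → rabnonzuzak, sigodkul → sigodkulak) add -ak.
The other pattern: stems whose last vowel is 'e' add -et.
So wobimzub → wobimzubak.

wobimzubak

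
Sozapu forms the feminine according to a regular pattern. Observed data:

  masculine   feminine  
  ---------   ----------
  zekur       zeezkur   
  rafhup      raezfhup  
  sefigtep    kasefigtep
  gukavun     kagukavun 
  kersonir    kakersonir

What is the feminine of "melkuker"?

kamelkuker

rafhup and sefigtep both end in -p yet inflect differently (raezfhup, kasefigtep), so the final letter is not what conditions the rule; the number of vowels is.
"melkuker" has 3 vowels. The stems with 3 vowels (sefigtep → kasefigtep, gukavun → kagukavun, kersonir → kakersonir) add the prefix ka-.
So melkuker → kamelkuker.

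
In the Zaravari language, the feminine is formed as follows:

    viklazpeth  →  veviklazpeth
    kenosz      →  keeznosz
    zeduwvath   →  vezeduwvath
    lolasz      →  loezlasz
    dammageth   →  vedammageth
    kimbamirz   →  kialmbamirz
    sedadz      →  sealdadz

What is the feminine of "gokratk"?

vegokratk

kenosz and sedadz both end in -z yet inflect differently (keeznosz, sealdadz), so the final letter is not what conditions the rule; the second-to-last letter is.
"gokratk" has second-to-last letter 't'. The stems whose second-to-last letter is 't' (dammageth → vedammageth, viklazpeth → veviklazpeth, zeduwvath → vezeduwvath) add the prefix ve-.
So gokratk → vegokratk.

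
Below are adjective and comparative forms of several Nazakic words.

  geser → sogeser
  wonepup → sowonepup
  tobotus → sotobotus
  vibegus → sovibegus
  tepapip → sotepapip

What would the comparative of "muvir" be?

somuvir

Every pair shown (geser → sogeser, wonepup → sowonepup, tobotus → sotobotus, …) follows the same rule: add the prefix so-.
So muvir → somuvir.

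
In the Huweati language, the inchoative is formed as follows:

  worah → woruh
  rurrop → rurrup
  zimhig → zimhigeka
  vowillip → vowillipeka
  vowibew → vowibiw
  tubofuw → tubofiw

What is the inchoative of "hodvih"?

"hodvih" has last vowel 'i'. The stems whose last vowel is 'i' (zimhig → zimhigeka, vowillip → vowillipeka) add -eka.
So hodvih → hodviheka.

hodviheka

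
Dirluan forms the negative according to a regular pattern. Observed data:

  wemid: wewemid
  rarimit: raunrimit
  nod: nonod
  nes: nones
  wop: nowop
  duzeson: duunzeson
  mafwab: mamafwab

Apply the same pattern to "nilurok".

wemid and rarimit both have last vowel 'i' yet inflect differently (wewemid, raunrimit), so the last vowel is not what conditions the rule; the number of vowels is.
"nilurok" has 3 vowels. The stems with 3 vowels (rarimit → raunrimit, duzeson → duunzeson) insert -un- after the first vowel.
So nilurok → niunlurok.

niunlurok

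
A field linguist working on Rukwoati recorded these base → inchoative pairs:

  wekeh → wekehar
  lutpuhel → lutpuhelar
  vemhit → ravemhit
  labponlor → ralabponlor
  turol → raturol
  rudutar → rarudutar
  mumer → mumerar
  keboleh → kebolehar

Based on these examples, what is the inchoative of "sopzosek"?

sopzosekar

"sopzosek" has last vowel 'e'. The stems whose last vowel is 'e' (wekeh → wekehar, keboleh → kebolehar, lutpuhel → lutpuhelar) add -ar.
So sopzosek → sopzosekar.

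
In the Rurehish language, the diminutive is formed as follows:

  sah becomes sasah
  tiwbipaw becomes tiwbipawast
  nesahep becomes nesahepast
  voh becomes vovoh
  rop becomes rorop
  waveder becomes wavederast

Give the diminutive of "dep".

"dep" has 1 vowel. The stems with 1 vowel (sah → sasah, voh → vovoh, rop → rorop) repeat the first consonant+vowel as a prefix.
The other pattern: stems with 3 vowels add -ast.
So dep → dedep.

dedep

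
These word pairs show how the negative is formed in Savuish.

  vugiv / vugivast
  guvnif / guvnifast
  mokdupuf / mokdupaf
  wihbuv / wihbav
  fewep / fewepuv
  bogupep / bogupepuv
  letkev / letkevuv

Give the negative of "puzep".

puzepuv

"puzep" has last vowel 'e'. The stems whose last vowel is 'e' (fewep → fewepuv, bogupep → bogupepuv, letkev → letkevuv) add -uv.
The other patterns: stems whose last vowel is 'i' add -ast; stems whose last vowel is 'u' change the last vowel to 'a'.
So puzep → puzepuv.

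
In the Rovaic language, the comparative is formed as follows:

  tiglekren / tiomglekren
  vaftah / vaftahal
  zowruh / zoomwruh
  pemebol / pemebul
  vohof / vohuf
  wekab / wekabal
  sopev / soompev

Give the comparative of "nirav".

niraval

zowruh and vaftah both end in -h yet inflect differently (zoomwruh, vaftahal), so the final letter is not what conditions the rule; the last vowel is.
"nirav" has last vowel 'a'. The stems whose last vowel is 'a' (wekab → wekabal, vaftah → vaftahal) add -al.
So nirav → niraval.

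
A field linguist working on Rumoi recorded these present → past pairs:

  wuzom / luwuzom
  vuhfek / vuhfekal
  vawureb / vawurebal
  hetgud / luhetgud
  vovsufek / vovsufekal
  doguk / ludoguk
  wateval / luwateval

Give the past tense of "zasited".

"zasited" has last vowel 'e'. The stems whose last vowel is 'e' (vawureb → vawurebal, vovsufek → vovsufekal, vuhfek → vuhfekal) add -al.
So zasited → zasitedal.

zasitedal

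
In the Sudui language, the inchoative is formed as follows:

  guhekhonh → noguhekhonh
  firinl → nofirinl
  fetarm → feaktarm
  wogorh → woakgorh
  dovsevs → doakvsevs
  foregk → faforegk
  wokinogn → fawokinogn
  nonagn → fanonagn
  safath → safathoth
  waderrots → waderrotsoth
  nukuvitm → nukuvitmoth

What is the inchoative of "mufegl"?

guhekhonh and wogorh both end in -h yet inflect differently (noguhekhonh, woakgorh), so the final letter is not what conditions the rule; the second-to-last letter is.
"mufegl" has second-to-last letter 'g'. The stems whose second-to-last letter is 'g' (foregk → faforegk, wokinogn → fawokinogn, nonagn → fanonagn) add the prefix fa-.
So mufegl → famufegl.

famufegl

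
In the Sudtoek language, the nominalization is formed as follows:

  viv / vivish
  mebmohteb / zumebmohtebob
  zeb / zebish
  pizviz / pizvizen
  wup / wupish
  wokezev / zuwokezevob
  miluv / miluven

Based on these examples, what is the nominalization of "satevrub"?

zusatevrubob

"satevrub" has 3 vowels. The stems with 3 vowels (mebmohteb → zumebmohtebob, wokezev → zuwokezevob) add zu- … -ob around the stem.
The other patterns: stems with 1 vowel add -ish; stems with 2 vowels add -en.
So satevrub → zusatevrubob.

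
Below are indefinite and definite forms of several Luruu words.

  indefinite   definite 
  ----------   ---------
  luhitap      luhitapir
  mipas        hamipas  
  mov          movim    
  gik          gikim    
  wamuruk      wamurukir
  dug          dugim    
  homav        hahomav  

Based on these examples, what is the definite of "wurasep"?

wurasepir

"wurasep" has 3 vowels. The stems with 3 vowels (luhitap → luhitapir, wamuruk → wamurukir) add -ir.
So wurasep → wurasepir.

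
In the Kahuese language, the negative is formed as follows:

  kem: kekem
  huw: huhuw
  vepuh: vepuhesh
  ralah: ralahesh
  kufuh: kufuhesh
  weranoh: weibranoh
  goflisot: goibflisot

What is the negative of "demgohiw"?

"demgohiw" has 3 vowels. The stems with 3 vowels (weranoh → weibranoh, goflisot → goibflisot) insert -ib- after the first vowel.
The other patterns: stems with 1 vowel repeat the first consonant+vowel as a prefix; stems with 2 vowels add -esh.
So demgohiw → deibmgohiw.

deibmgohiw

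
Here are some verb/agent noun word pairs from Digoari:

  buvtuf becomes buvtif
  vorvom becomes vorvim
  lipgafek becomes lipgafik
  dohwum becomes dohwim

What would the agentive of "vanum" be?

vanim

Every pair shown (buvtuf → buvtif, vorvom → vorvim, lipgafek → lipgafik, …) follows the same rule: change the last vowel to 'i'.
So vanum → vanim.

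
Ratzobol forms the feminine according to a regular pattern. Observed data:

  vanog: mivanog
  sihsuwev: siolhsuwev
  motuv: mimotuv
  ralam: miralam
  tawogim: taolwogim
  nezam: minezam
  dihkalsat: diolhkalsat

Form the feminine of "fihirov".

fiolhirov

"fihirov" has 3 vowels. The stems with 3 vowels (tawogim → taolwogim, dihkalsat → diolhkalsat, sihsuwev → siolhsuwev) insert -ol- after the first vowel.
The other pattern: stems with 2 vowels add the prefix mi-.
So fihirov → fiolhirov.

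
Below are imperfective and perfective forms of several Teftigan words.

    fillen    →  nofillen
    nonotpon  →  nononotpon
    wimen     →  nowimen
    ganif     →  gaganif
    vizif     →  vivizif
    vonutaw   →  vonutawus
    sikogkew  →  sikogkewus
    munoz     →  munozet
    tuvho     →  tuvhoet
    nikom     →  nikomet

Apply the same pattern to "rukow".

rukowus

fillen and sikogkew both have last vowel 'e' yet inflect differently (nofillen, sikogkewus), so the last vowel is not what conditions the rule; the final letter is.
"rukow" ends in -w. The stems ending in -w (vonutaw → vonutawus, sikogkew → sikogkewus) add -us.
The other patterns: stems ending in -n add the prefix no-; stems ending in -f repeat the first consonant+vowel as a prefix; stems ending in -m, -o or -z add -et.
So rukow → rukowus.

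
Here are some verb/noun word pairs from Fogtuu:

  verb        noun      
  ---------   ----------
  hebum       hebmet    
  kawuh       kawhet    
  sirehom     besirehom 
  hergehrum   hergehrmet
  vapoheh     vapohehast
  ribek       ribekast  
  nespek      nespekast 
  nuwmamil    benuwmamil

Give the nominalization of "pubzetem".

pubzetemast

"pubzetem" has last vowel 'e'. The stems whose last vowel is 'e' (nespek → nespekast, ribek → ribekast, vapoheh → vapohehast) add -ast.
The other patterns: stems whose last vowel is 'u' delete the last vowel and add -et; stems whose last vowel is 'i' or 'o' add the prefix be-.
So pubzetem → pubzetemast.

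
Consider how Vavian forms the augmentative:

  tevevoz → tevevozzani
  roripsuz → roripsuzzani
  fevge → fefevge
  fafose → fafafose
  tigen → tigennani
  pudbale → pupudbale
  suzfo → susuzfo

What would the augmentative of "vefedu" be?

tigen and fevge both have last vowel 'e' yet inflect differently (tigennani, fefevge), so the last vowel is not what conditions the rule; whether the stem ends in a vowel or a consonant is.
"vefedu" ends in a vowel. The stems ending in a vowel (fevge → fefevge, suzfo → susuzfo, fafose → fafafose) repeat the first consonant+vowel as a prefix.
So vefedu → vevefedu.

vevefedu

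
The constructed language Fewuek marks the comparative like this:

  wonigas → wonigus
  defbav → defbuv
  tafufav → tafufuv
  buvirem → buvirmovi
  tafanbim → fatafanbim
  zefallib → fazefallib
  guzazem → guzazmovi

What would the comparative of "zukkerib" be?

guzazem and tafanbim both end in -m yet inflect differently (guzazmovi, fatafanbim), so the final letter is not what conditions the rule; the last vowel is.
"zukkerib" has last vowel 'i'. The stems whose last vowel is 'i' (tafanbim → fatafanbim, zefallib → fazefallib) add the prefix fa-.
The other patterns: stems whose last vowel is 'a' change the last vowel to 'u'; stems whose last vowel is 'e' delete the last vowel and add -ovi.
So zukkerib → fazukkerib.

fazukkerib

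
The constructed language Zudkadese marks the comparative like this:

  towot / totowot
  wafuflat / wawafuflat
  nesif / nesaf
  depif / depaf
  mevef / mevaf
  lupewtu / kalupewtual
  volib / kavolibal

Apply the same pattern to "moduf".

"moduf" ends in -f. The stems ending in -f (nesif → nesaf, depif → depaf, mevef → mevaf) change the last vowel to 'a'.
So moduf → modaf.

modaf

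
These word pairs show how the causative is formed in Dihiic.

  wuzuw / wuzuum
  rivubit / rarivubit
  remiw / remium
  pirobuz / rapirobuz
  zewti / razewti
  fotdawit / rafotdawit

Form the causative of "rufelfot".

rarufelfot

remiw and fotdawit both have last vowel 'i' yet inflect differently (remium, rafotdawit), so the last vowel is not what conditions the rule; the final letter is.
"rufelfot" ends in -t. The stems ending in -t (fotdawit → rafotdawit, rivubit → rarivubit) add the prefix ra-.
So rufelfot → rarufelfot.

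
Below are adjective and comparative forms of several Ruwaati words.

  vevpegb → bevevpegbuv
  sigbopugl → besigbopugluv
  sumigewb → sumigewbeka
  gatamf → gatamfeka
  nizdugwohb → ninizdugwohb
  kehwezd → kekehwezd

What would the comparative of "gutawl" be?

vevpegb and sumigewb both end in -b yet inflect differently (bevevpegbuv, sumigewbeka), so the final letter is not what conditions the rule; the second-to-last letter is.
"gutawl" has second-to-last letter 'w'. The one such stem in the data (sumigewb → sumigewbeka) adds -eka, so the same rule applies.
So gutawl → gutawleka.

gutawleka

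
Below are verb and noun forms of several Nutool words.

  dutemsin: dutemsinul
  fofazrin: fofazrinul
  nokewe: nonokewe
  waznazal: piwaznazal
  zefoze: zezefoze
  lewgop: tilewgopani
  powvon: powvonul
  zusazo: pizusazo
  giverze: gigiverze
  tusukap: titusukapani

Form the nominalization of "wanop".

"wanop" ends in -p. The stems ending in -p (tusukap → titusukapani, lewgop → tilewgopani) add ti- … -ani around the stem.
The other patterns: stems ending in -n add -ul; stems ending in -e repeat the first consonant+vowel as a prefix; stems ending in -l or -o add the prefix pi-.
So wanop → tiwanopani.

tiwanopani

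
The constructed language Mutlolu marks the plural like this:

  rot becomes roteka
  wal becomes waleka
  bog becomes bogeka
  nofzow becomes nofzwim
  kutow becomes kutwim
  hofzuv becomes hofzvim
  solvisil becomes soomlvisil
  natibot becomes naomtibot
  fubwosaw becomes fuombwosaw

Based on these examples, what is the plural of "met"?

meteka

wal and solvisil both end in -l yet inflect differently (waleka, soomlvisil), so the final letter is not what conditions the rule; the number of vowels is.
"met" has 1 vowel. The stems with 1 vowel (rot → roteka, wal → waleka, bog → bogeka) add -eka.
So met → meteka.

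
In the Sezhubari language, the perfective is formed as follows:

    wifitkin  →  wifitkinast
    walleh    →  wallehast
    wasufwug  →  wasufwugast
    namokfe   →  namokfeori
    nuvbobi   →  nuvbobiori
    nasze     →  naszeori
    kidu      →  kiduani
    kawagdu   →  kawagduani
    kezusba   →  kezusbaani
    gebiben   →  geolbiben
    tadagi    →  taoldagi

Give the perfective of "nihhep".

"nihhep" begins with n-. The stems beginning with n- (namokfe → namokfeori, nuvbobi → nuvbobiori, nasze → naszeori) add -ori.
The other patterns: stems beginning with w- add -ast; stems beginning with k- add -ani; stems beginning with g- or t- insert -ol- after the first vowel.
So nihhep → nihhepori.

nihhepori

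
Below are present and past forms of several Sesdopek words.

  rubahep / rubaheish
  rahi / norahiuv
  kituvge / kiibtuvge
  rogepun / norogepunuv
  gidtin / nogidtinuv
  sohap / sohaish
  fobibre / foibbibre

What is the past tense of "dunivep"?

fobibre and rubahep both have last vowel 'e' yet inflect differently (foibbibre, rubaheish), so the last vowel is not what conditions the rule; the final letter is.
"dunivep" ends in -p. The stems ending in -p (sohap → sohaish, rubahep → rubaheish) drop the final letter and add -ish.
The other patterns: stems ending in -e insert -ib- after the first vowel; stems ending in -i or -n add no- … -uv around the stem.
So dunivep → duniveish.

duniveish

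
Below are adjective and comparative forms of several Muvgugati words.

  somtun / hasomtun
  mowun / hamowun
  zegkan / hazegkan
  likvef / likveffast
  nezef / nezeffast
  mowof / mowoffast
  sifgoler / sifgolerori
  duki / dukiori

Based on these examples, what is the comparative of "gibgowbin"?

likvef and sifgoler both have last vowel 'e' yet inflect differently (likveffast, sifgolerori), so the last vowel is not what conditions the rule; the final letter is.
"gibgowbin" ends in -n. The stems ending in -n (somtun → hasomtun, mowun → hamowun, zegkan → hazegkan) add the prefix ha-.
So gibgowbin → hagibgowbin.

hagibgowbin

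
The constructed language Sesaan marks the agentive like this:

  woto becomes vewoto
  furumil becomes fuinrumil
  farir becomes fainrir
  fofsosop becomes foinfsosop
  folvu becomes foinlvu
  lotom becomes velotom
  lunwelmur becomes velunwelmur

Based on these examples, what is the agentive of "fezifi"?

feinzifi

farir and lunwelmur both end in -r yet inflect differently (fainrir, velunwelmur), so the final letter is not what conditions the rule; the first letter is.
"fezifi" begins with f-. The stems beginning with f- (folvu → foinlvu, fofsosop → foinfsosop, furumil → fuinrumil) insert -in- after the first vowel.
So fezifi → feinzifi.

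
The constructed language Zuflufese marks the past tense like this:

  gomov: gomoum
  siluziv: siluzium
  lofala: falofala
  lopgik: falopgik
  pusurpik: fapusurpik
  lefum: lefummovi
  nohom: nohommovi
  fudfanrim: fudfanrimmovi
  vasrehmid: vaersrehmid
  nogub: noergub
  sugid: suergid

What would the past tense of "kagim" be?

kagimmovi

siluziv and lopgik both have last vowel 'i' yet inflect differently (siluzium, falopgik), so the last vowel is not what conditions the rule; the final letter is.
"kagim" ends in -m. The stems ending in -m (lefum → lefummovi, nohom → nohommovi, fudfanrim → fudfanrimmovi) double the final consonant and add -ovi.
So kagim → kagimmovi.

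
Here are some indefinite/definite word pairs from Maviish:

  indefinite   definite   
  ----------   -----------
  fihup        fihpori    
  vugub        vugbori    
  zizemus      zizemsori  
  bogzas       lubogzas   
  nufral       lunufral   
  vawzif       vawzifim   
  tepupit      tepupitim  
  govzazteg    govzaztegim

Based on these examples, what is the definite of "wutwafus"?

wutwafsori

zizemus and bogzas both end in -s yet inflect differently (zizemsori, lubogzas), so the final letter is not what conditions the rule; the last vowel is.
"wutwafus" has last vowel 'u'. The stems whose last vowel is 'u' (fihup → fihpori, vugub → vugbori, zizemus → zizemsori) delete the last vowel and add -ori.
The other patterns: stems whose last vowel is 'a' add the prefix lu-; stems whose last vowel is 'e' or 'i' add -im.
So wutwafus → wutwafsori.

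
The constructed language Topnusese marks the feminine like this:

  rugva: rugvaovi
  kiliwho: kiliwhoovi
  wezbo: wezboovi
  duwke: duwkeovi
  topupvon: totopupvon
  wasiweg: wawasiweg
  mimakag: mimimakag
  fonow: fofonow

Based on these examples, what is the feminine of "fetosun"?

fefetosun

kiliwho and topupvon both have last vowel 'o' yet inflect differently (kiliwhoovi, totopupvon), so the last vowel is not what conditions the rule; whether the stem ends in a vowel or a consonant is.
"fetosun" ends in a consonant. The stems ending in a consonant (topupvon → totopupvon, wasiweg → wawasiweg, mimakag → mimimakag) repeat the first consonant+vowel as a prefix.
The other pattern: stems ending in a vowel add -ovi.
So fetosun → fefetosun.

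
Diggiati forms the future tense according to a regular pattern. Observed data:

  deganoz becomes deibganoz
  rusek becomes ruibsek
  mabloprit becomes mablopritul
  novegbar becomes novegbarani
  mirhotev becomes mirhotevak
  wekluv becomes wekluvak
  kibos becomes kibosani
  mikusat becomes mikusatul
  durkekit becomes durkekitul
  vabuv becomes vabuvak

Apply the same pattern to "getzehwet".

mikusat and novegbar both have last vowel 'a' yet inflect differently (mikusatul, novegbarani), so the last vowel is not what conditions the rule; the final letter is.
"getzehwet" ends in -t. The stems ending in -t (durkekit → durkekitul, mabloprit → mablopritul, mikusat → mikusatul) add -ul.
The other patterns: stems ending in -v add -ak; stems ending in -r or -s add -ani; stems ending in -k or -z insert -ib- after the first vowel.
So getzehwet → getzehwetul.

getzehwetul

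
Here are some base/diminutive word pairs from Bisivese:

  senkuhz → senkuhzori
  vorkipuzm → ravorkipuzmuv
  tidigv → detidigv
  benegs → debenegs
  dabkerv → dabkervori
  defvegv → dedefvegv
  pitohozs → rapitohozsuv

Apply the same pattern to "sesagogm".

desesagogm

"sesagogm" has second-to-last letter 'g'. The stems whose second-to-last letter is 'g' (benegs → debenegs, tidigv → detidigv, defvegv → dedefvegv) add the prefix de-.
The other patterns: stems whose second-to-last letter is 'h' or 'r' add -ori; stems whose second-to-last letter is 'z' add ra- … -uv around the stem.
So sesagogm → desesagogm.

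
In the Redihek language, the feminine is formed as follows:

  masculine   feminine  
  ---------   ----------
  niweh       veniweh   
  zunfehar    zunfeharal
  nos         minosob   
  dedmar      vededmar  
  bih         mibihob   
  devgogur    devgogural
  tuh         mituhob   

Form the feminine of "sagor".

"sagor" has 2 vowels. The stems with 2 vowels (niweh → veniweh, dedmar → vededmar) add the prefix ve-.
The other patterns: stems with 1 vowel add mi- … -ob around the stem; stems with 3 vowels add -al.
So sagor → vesagor.

vesagor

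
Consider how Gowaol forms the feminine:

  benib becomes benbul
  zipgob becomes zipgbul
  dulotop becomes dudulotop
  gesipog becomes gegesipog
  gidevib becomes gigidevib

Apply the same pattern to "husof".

husful

zipgob and gidevib both end in -b yet inflect differently (zipgbul, gigidevib), so the final letter is not what conditions the rule; the number of vowels is.
"husof" has 2 vowels. The stems with 2 vowels (zipgob → zipgbul, benib → benbul) delete the last vowel and add -ul.
The other pattern: stems with 3 vowels repeat the first consonant+vowel as a prefix.
So husof → husful.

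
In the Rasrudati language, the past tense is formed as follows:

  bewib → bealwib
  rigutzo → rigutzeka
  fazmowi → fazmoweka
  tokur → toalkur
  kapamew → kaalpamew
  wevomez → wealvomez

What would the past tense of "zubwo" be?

zubweka

fazmowi and bewib both have last vowel 'i' yet inflect differently (fazmoweka, bealwib), so the last vowel is not what conditions the rule; whether the stem ends in a vowel or a consonant is.
"zubwo" ends in a vowel. The stems ending in a vowel (fazmowi → fazmoweka, rigutzo → rigutzeka) drop the final letter and add -eka.
The other pattern: stems ending in a consonant insert -al- after the first vowel.
So zubwo → zubweka.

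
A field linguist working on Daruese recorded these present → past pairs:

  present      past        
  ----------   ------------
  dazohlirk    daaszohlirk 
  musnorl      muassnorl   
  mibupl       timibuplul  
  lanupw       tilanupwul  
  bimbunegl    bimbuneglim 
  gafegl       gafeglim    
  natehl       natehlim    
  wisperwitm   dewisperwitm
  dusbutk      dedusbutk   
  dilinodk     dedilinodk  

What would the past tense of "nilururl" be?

niaslururl

"nilururl" has second-to-last letter 'r'. The stems whose second-to-last letter is 'r' (dazohlirk → daaszohlirk, musnorl → muassnorl) insert -as- after the first vowel.
The other patterns: stems whose second-to-last letter is 'p' add ti- … -ul around the stem; stems whose second-to-last letter is 'g' or 'h' add -im; stems whose second-to-last letter is 'd' or 't' add the prefix de-.
So nilururl → niaslururl.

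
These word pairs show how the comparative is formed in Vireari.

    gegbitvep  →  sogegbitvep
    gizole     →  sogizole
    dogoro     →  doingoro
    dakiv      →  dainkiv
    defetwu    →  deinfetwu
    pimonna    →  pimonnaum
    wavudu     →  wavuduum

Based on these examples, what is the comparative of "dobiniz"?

doinbiniz

defetwu and wavudu both end in -u yet inflect differently (deinfetwu, wavuduum), so the final letter is not what conditions the rule; the first letter is.
"dobiniz" begins with d-. The stems beginning with d- (dogoro → doingoro, dakiv → dainkiv, defetwu → deinfetwu) insert -in- after the first vowel.
The other patterns: stems beginning with g- add the prefix so-; stems beginning with p- or w- add -um.
So dobiniz → doinbiniz.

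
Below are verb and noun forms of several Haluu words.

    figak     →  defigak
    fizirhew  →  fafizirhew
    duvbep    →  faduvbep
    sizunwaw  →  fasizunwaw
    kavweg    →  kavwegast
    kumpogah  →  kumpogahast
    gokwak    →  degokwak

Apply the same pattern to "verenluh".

"verenluh" ends in -h. The one such stem in the data (kumpogah → kumpogahast) adds -ast, so the same rule applies.
So verenluh → verenluhast.

verenluhast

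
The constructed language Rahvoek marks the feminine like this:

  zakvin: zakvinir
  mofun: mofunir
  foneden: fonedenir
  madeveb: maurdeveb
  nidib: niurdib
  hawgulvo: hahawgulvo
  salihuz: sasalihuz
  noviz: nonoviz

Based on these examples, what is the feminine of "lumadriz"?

lulumadriz

foneden and madeveb both have last vowel 'e' yet inflect differently (fonedenir, maurdeveb), so the last vowel is not what conditions the rule; the final letter is.
"lumadriz" ends in -z. The stems ending in -z (salihuz → sasalihuz, noviz → nonoviz) repeat the first consonant+vowel as a prefix.
So lumadriz → lulumadriz.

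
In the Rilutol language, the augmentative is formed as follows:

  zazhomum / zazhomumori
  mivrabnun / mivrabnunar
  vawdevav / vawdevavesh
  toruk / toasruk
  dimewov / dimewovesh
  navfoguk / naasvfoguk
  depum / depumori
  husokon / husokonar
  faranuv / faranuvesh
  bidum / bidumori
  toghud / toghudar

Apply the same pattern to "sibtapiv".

zazhomum and toruk both have last vowel 'u' yet inflect differently (zazhomumori, toasruk), so the last vowel is not what conditions the rule; the final letter is.
"sibtapiv" ends in -v. The stems ending in -v (dimewov → dimewovesh, vawdevav → vawdevavesh, faranuv → faranuvesh) add -esh.
The other patterns: stems ending in -m add -ori; stems ending in -k insert -as- after the first vowel; stems ending in -d or -n add -ar.
So sibtapiv → sibtapivesh.

sibtapivesh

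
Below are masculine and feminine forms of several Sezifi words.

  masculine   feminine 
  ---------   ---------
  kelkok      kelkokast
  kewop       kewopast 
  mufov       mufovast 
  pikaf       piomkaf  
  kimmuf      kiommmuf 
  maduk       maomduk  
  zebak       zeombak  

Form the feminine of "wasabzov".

"wasabzov" has last vowel 'o'. The stems whose last vowel is 'o' (kelkok → kelkokast, kewop → kewopast, mufov → mufovast) add -ast.
The other pattern: stems whose last vowel is 'a' or 'u' insert -om- after the first vowel.
So wasabzov → wasabzovast.

wasabzovast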